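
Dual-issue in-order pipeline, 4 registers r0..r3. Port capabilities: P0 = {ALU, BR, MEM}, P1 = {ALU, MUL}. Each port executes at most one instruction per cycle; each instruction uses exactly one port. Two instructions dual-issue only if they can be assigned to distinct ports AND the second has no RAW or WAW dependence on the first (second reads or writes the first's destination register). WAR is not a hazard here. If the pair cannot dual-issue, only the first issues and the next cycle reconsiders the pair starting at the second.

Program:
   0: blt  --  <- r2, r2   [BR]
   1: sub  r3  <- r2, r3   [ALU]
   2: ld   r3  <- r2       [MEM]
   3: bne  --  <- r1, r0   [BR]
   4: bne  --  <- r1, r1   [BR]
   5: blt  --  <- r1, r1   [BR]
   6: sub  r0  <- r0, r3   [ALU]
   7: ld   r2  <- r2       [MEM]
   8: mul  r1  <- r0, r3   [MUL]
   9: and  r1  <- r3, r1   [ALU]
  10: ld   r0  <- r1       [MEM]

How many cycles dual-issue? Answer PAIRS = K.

PAIRS = 3

#0 head=0: blt+sub i0/i1 2-wide
#1 head=2: ld i2 no-port MEM/BR
#2 head=3: bne i3 no-port BR/BR
#3 head=4: bne i4 no-port BR/BR
#4 head=5: blt+sub i5/i6 2-wide
#5 head=7: ld+mul i7/i8 2-wide
#6 head=9: and i9 RAW r1
#7 head=10: ld i10 tail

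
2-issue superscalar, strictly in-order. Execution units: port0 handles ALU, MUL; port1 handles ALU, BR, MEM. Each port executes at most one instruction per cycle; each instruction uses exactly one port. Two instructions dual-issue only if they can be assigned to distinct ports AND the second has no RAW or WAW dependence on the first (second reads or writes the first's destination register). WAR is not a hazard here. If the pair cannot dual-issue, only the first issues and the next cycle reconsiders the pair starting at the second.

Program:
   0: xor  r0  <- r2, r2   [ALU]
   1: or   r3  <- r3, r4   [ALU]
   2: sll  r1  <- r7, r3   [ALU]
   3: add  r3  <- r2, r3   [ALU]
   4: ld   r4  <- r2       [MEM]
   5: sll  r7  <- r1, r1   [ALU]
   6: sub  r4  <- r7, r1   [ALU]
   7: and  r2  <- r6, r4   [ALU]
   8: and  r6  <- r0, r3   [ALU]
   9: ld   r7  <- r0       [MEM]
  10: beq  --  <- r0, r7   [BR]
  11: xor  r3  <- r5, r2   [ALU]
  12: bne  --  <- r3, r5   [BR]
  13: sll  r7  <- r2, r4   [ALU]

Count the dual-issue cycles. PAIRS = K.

PAIRS = 6

0. xor/or @i0/i1  | dual
1. sll/add @i2/i3  | dual
2. ld/sll @i4/i5  | dual
3. sub @i6  | RAW r4
4. and/and @i7/i8  | dual
5. ld @i9  | no-port MEM/BR
6. beq/xor @i10/i11  | dual
7. bne/sll @i12/i13  | dual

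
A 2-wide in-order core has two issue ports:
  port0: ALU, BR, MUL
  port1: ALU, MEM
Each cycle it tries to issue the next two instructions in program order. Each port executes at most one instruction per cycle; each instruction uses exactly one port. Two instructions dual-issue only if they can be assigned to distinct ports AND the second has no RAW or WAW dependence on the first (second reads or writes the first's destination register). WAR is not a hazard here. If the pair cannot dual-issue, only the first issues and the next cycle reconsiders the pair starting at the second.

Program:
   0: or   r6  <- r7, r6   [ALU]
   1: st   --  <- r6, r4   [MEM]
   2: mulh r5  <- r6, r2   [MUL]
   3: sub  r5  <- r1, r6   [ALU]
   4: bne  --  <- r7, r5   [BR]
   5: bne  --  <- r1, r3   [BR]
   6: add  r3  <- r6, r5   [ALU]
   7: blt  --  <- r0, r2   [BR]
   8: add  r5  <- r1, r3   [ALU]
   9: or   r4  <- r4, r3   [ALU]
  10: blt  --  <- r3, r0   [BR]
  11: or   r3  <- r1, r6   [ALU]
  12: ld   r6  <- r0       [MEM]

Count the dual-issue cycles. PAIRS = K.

  cy0 -> i0 (or.ALU) RAW r6
  cy1 -> i1,i2 (st.MEM mulh.MUL) dual
  cy2 -> i3 (sub.ALU) RAW r5
  cy3 -> i4 (bne.BR) no-port BR/BR
  cy4 -> i5,i6 (bne.BR add.ALU) dual
  cy5 -> i7,i8 (blt.BR add.ALU) dual
  cy6 -> i9,i10 (or.ALU blt.BR) dual
  cy7 -> i11,i12 (or.ALU ld.MEM) dual

PAIRS = 5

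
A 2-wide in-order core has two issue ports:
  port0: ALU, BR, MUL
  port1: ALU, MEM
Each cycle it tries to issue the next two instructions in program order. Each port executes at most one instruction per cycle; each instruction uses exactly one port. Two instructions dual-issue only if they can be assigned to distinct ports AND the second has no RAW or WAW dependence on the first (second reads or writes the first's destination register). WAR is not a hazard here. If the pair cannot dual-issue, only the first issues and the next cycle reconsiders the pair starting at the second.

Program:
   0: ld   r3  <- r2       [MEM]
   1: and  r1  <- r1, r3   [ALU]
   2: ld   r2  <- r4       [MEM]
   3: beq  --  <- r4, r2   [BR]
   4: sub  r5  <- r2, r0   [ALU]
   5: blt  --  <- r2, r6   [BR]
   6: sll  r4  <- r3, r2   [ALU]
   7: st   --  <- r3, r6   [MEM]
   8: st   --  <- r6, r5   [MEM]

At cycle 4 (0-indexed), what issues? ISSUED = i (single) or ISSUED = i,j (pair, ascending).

ISSUED = 7

0. ld.MEM @i0  | RAW r3
1. and.ALU+ld.MEM @i1+i2  | 2-wide
2. beq.BR+sub.ALU @i3+i4  | 2-wide
3. blt.BR+sll.ALU @i5+i6  | 2-wide
4. st.MEM @i7  | no-port MEM/MEM
5. st.MEM @i8  | tail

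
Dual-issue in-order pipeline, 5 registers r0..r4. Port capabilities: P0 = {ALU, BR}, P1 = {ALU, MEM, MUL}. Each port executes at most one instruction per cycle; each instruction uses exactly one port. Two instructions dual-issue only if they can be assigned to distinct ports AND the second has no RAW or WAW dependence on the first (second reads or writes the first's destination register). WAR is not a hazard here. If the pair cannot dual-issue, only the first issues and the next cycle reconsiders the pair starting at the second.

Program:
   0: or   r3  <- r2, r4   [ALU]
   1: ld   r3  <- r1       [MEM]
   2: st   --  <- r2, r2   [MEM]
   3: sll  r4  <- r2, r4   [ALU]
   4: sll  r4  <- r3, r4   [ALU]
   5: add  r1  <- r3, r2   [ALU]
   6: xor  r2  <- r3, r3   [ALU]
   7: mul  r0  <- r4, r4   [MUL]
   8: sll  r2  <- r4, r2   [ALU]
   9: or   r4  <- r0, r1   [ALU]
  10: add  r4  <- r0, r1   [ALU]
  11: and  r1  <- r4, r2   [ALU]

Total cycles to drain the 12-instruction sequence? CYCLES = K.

CYCLES = 8

t=0 i0:or.ALU ; WAW r3
t=1 i1:ld.MEM ; no-port MEM/MEM
t=2 i2+i3:st.MEM/sll.ALU ; dual
t=3 i4+i5:sll.ALU/add.ALU ; dual
t=4 i6+i7:xor.ALU/mul.MUL ; dual
t=5 i8+i9:sll.ALU/or.ALU ; dual
t=6 i10:add.ALU ; RAW r4
t=7 i11:and.ALU ; tail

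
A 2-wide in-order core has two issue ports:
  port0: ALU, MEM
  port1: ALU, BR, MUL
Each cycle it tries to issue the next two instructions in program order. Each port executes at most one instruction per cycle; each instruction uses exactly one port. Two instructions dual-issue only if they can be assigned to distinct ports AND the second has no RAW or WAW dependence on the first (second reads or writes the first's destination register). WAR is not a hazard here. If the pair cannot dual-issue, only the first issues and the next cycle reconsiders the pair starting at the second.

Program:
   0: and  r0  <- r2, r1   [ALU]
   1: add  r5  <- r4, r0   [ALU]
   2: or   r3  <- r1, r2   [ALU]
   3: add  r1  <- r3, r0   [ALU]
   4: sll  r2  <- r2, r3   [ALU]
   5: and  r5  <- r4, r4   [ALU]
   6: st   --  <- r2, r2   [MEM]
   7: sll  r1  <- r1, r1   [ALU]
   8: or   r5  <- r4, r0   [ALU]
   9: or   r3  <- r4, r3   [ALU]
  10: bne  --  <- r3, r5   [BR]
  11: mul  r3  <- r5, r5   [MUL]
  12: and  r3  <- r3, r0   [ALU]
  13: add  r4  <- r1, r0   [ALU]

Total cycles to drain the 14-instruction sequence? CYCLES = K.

CYCLES = 9

  cy0 -> i0 (and.ALU) RAW r0
  cy1 -> i1&i2 (add.ALU;or.ALU) pair
  cy2 -> i3&i4 (add.ALU;sll.ALU) pair
  cy3 -> i5&i6 (and.ALU;st.MEM) pair
  cy4 -> i7&i8 (sll.ALU;or.ALU) pair
  cy5 -> i9 (or.ALU) RAW r3
  cy6 -> i10 (bne.BR) no-port BR/MUL
  cy7 -> i11 (mul.MUL) RAW+WAW r3
  cy8 -> i12&i13 (and.ALU;add.ALU) pair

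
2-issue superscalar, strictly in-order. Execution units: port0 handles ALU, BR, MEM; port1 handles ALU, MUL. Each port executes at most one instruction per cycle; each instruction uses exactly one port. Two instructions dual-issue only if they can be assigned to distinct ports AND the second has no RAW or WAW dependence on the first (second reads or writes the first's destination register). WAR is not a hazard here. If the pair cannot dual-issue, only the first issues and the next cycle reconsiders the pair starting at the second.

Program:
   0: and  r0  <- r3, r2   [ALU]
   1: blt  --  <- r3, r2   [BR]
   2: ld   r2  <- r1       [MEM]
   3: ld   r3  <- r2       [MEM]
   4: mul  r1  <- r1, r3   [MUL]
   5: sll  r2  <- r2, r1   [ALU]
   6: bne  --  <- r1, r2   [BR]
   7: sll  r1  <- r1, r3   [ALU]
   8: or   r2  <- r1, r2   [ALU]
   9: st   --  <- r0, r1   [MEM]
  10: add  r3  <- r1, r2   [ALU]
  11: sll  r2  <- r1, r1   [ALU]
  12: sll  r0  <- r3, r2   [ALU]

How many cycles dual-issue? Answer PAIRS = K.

0. and;blt @i0&i1  | 2-wide
1. ld @i2  | no-port MEM/MEM
2. ld @i3  | RAW r3
3. mul @i4  | RAW r1
4. sll @i5  | RAW r2
5. bne;sll @i6&i7  | 2-wide
6. or;st @i8&i9  | 2-wide
7. add;sll @i10&i11  | 2-wide
8. sll @i12  | tail

PAIRS = 4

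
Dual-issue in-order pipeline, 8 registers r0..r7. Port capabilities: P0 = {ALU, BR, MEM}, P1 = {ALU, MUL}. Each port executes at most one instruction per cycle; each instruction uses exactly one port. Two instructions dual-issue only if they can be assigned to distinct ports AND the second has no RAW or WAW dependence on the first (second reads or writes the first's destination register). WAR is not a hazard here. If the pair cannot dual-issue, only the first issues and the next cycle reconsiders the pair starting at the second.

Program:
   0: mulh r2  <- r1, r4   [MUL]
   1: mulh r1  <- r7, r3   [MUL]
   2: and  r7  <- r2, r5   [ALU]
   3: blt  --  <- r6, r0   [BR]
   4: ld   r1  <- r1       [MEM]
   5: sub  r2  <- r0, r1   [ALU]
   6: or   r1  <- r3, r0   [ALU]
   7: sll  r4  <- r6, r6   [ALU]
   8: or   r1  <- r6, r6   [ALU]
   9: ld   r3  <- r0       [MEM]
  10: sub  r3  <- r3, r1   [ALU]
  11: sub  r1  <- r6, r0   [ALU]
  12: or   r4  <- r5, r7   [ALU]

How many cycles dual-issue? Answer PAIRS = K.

0. mulh @i0  | no-port MUL/MUL
1. mulh/and @i1,i2  | 2-wide
2. blt @i3  | no-port BR/MEM
3. ld @i4  | RAW r1
4. sub/or @i5,i6  | 2-wide
5. sll/or @i7,i8  | 2-wide
6. ld @i9  | RAW+WAW r3
7. sub/sub @i10,i11  | 2-wide
8. or @i12  | tail

PAIRS = 4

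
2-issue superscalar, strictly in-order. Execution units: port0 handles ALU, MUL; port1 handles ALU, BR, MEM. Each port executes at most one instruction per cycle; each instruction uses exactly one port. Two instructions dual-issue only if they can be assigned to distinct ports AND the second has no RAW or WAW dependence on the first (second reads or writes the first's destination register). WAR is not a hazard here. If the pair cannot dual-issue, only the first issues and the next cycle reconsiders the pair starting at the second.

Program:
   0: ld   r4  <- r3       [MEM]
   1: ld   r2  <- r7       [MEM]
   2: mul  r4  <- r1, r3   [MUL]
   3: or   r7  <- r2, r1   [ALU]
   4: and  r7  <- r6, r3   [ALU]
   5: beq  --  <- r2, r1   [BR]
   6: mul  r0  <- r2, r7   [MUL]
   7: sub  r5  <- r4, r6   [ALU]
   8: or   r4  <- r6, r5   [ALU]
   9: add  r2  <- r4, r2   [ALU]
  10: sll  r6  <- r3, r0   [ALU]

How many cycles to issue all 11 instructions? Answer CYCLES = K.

#0 head=0: ld i0 no-port MEM/MEM
#1 head=1: ld+mul i1/i2 dual
#2 head=3: or i3 WAW r7
#3 head=4: and+beq i4/i5 dual
#4 head=6: mul+sub i6/i7 dual
#5 head=8: or i8 RAW r4
#6 head=9: add+sll i9/i10 dual

CYCLES = 7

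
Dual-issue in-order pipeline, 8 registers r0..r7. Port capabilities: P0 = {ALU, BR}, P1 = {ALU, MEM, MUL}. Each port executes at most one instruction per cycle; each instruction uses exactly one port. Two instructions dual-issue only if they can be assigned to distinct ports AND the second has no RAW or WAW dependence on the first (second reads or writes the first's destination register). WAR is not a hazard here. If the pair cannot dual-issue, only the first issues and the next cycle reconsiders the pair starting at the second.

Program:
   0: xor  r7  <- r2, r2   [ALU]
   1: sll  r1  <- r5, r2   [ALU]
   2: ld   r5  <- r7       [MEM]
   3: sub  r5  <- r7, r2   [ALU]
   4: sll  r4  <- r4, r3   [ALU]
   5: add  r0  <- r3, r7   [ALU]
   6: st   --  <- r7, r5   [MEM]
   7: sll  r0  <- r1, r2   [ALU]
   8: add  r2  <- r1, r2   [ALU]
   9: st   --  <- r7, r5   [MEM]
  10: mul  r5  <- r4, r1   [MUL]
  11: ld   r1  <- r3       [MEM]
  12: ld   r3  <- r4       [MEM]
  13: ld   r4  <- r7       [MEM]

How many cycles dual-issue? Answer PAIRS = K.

  cy0 -> i0,i1 (xor sll) 2-wide
  cy1 -> i2 (ld) WAW r5
  cy2 -> i3,i4 (sub sll) 2-wide
  cy3 -> i5,i6 (add st) 2-wide
  cy4 -> i7,i8 (sll add) 2-wide
  cy5 -> i9 (st) no-port MEM/MUL
  cy6 -> i10 (mul) no-port MUL/MEM
  cy7 -> i11 (ld) no-port MEM/MEM
  cy8 -> i12 (ld) no-port MEM/MEM
  cy9 -> i13 (ld) tail

PAIRS = 4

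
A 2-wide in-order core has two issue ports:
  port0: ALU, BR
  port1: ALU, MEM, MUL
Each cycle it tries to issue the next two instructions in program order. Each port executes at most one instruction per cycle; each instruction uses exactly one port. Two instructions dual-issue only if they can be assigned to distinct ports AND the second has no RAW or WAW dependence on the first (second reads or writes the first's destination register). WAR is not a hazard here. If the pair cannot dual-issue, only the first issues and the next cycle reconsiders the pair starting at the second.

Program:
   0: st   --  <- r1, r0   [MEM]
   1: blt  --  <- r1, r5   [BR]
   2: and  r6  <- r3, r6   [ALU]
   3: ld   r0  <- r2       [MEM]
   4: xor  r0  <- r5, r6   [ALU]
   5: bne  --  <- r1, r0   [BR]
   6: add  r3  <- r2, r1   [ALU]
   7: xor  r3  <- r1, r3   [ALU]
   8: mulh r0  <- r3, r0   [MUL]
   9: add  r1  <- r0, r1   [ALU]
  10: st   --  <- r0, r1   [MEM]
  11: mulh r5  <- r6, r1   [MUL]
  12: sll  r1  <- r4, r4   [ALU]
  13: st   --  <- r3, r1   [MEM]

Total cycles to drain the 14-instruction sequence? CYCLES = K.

CYCLES = 10

#0 head=0: st+blt i0/i1 pair
#1 head=2: and+ld i2/i3 pair
#2 head=4: xor i4 RAW r0
#3 head=5: bne+add i5/i6 pair
#4 head=7: xor i7 RAW r3
#5 head=8: mulh i8 RAW r0
#6 head=9: add i9 RAW r1
#7 head=10: st i10 no-port MEM/MUL
#8 head=11: mulh+sll i11/i12 pair
#9 head=13: st i13 tail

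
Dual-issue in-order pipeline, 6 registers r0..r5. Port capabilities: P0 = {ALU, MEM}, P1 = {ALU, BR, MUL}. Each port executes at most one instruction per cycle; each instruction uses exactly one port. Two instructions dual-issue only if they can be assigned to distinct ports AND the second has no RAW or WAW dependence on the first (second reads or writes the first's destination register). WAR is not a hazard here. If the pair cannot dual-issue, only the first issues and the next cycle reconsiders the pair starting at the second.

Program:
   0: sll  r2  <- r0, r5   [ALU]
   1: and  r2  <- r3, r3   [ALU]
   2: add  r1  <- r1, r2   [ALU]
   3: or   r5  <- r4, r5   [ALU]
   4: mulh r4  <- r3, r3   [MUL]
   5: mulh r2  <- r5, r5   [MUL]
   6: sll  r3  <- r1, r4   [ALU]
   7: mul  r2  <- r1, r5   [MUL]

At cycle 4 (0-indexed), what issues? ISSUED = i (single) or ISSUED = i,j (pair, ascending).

c0: i0 sll.ALU  WAW r2
c1: i1 and.ALU  RAW r2
c2: i2+i3 add.ALU or.ALU  2-wide
c3: i4 mulh.MUL  no-port MUL/MUL
c4: i5+i6 mulh.MUL sll.ALU  2-wide
c5: i7 mul.MUL  tail

ISSUED = 5,6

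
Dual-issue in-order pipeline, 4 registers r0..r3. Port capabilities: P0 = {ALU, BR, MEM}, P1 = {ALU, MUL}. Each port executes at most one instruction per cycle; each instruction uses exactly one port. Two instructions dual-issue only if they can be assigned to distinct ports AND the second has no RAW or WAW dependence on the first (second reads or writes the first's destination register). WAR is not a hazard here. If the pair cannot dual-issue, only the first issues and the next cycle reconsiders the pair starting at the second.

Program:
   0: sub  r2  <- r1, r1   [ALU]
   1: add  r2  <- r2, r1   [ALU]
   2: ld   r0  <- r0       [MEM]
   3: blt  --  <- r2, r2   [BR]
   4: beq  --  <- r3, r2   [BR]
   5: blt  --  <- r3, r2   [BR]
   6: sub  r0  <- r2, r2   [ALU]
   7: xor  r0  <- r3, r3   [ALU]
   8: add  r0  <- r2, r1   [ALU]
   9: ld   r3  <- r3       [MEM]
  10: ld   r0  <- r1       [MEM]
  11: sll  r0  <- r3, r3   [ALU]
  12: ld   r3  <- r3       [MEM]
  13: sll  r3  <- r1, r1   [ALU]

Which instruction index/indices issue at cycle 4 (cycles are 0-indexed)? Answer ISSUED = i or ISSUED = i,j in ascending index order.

ISSUED = 5,6

t=0 i0:sub.ALU ; RAW+WAW r2
t=1 i1+i2:add.ALU ld.MEM ; dual
t=2 i3:blt.BR ; no-port BR/BR
t=3 i4:beq.BR ; no-port BR/BR
t=4 i5+i6:blt.BR sub.ALU ; dual
t=5 i7:xor.ALU ; WAW r0
t=6 i8+i9:add.ALU ld.MEM ; dual
t=7 i10:ld.MEM ; WAW r0
t=8 i11+i12:sll.ALU ld.MEM ; dual
t=9 i13:sll.ALU ; tail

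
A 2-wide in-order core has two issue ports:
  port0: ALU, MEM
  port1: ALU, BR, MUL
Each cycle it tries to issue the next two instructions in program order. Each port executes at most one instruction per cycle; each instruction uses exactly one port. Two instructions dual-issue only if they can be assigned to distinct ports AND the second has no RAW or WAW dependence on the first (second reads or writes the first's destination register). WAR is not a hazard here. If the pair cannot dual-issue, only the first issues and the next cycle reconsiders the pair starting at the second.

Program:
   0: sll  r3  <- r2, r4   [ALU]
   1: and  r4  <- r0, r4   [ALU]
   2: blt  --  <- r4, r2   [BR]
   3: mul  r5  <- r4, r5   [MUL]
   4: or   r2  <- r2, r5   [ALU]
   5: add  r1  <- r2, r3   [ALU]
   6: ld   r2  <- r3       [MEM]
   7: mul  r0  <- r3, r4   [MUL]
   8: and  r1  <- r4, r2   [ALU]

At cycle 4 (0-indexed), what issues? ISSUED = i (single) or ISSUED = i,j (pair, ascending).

ISSUED = 5,6

#0 head=0: sll.ALU+and.ALU i0,i1 dual
#1 head=2: blt.BR i2 no-port BR/MUL
#2 head=3: mul.MUL i3 RAW r5
#3 head=4: or.ALU i4 RAW r2
#4 head=5: add.ALU+ld.MEM i5,i6 dual
#5 head=7: mul.MUL+and.ALU i7,i8 dual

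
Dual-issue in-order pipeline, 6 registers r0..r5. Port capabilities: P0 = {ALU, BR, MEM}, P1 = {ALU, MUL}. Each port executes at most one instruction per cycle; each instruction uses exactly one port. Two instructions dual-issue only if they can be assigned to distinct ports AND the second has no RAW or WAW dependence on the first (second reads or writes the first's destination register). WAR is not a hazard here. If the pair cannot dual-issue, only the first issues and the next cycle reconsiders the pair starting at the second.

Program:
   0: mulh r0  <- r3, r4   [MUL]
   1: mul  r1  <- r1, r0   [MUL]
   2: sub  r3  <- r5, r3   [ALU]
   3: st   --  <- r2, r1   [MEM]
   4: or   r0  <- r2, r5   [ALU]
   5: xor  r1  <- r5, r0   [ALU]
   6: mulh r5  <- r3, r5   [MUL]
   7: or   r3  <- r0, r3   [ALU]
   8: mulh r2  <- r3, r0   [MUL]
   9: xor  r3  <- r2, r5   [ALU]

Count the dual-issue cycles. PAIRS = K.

PAIRS = 3

  cy0 -> i0 (mulh) no-port MUL/MUL
  cy1 -> i1/i2 (mul sub) 2-wide
  cy2 -> i3/i4 (st or) 2-wide
  cy3 -> i5/i6 (xor mulh) 2-wide
  cy4 -> i7 (or) RAW r3
  cy5 -> i8 (mulh) RAW r2
  cy6 -> i9 (xor) tail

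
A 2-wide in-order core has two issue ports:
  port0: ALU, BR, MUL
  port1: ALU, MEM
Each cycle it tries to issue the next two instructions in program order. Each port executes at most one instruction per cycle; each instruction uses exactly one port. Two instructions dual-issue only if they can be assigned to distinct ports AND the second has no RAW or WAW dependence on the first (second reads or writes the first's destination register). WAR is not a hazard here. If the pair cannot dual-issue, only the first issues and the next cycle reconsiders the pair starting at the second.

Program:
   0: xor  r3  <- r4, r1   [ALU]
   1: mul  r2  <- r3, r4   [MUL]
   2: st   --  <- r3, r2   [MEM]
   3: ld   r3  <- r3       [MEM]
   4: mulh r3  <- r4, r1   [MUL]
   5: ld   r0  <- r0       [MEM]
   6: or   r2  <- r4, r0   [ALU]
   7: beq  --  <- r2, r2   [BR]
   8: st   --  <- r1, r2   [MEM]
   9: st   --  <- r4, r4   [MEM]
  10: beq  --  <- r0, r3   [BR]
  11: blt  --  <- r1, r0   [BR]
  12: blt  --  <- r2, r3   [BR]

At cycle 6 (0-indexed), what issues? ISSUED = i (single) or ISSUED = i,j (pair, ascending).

ISSUED = 7,8

0. xor @i0  | RAW r3
1. mul @i1  | RAW r2
2. st @i2  | no-port MEM/MEM
3. ld @i3  | WAW r3
4. mulh;ld @i4/i5  | dual
5. or @i6  | RAW r2
6. beq;st @i7/i8  | dual
7. st;beq @i9/i10  | dual
8. blt @i11  | no-port BR/BR
9. blt @i12  | tail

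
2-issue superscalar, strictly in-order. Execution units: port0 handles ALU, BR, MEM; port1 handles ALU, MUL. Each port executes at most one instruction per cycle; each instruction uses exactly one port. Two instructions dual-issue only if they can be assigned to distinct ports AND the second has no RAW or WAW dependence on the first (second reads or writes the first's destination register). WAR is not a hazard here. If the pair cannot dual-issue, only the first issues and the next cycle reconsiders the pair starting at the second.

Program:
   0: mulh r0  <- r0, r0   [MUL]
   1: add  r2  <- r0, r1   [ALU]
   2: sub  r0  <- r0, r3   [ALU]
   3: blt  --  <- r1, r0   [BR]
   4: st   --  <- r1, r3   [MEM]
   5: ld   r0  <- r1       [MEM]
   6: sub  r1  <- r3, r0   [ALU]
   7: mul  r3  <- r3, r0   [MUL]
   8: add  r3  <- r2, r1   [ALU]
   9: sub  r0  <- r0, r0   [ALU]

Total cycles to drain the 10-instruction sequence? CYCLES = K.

[0] i0  mulh  -- RAW r0
[1] i1,i2  add+sub  -- dual
[2] i3  blt  -- no-port BR/MEM
[3] i4  st  -- no-port MEM/MEM
[4] i5  ld  -- RAW r0
[5] i6,i7  sub+mul  -- dual
[6] i8,i9  add+sub  -- dual

CYCLES = 7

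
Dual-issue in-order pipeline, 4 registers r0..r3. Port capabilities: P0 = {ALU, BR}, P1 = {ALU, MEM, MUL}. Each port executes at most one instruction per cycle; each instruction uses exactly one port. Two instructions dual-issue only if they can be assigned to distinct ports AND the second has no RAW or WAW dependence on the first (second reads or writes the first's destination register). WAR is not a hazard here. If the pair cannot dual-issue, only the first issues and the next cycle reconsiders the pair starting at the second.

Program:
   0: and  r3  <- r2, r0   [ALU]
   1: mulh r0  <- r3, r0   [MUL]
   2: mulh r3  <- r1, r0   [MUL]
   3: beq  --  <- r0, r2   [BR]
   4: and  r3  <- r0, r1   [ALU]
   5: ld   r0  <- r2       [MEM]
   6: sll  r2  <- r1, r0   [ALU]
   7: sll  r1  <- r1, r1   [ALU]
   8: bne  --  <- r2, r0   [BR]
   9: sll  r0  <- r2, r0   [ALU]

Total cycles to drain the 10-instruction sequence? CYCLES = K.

c0: i0 and  RAW r3
c1: i1 mulh  no-port MUL/MUL
c2: i2/i3 mulh/beq  dual
c3: i4/i5 and/ld  dual
c4: i6/i7 sll/sll  dual
c5: i8/i9 bne/sll  dual

CYCLES = 6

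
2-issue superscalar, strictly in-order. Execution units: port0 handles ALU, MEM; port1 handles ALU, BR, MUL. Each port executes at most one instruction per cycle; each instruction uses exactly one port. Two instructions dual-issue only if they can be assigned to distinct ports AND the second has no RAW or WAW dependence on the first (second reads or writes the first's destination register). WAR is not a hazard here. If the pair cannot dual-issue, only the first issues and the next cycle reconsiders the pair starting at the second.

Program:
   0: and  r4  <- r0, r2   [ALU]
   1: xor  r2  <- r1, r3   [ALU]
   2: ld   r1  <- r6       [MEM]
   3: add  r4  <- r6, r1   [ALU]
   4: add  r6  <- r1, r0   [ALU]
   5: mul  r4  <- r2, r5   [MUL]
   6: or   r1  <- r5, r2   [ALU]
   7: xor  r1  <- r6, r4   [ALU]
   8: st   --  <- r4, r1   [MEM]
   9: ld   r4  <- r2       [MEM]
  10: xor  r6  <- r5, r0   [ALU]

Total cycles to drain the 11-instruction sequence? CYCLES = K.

t=0 i0,i1:and xor ; dual
t=1 i2:ld ; RAW r1
t=2 i3,i4:add add ; dual
t=3 i5,i6:mul or ; dual
t=4 i7:xor ; RAW r1
t=5 i8:st ; no-port MEM/MEM
t=6 i9,i10:ld xor ; dual

CYCLES = 7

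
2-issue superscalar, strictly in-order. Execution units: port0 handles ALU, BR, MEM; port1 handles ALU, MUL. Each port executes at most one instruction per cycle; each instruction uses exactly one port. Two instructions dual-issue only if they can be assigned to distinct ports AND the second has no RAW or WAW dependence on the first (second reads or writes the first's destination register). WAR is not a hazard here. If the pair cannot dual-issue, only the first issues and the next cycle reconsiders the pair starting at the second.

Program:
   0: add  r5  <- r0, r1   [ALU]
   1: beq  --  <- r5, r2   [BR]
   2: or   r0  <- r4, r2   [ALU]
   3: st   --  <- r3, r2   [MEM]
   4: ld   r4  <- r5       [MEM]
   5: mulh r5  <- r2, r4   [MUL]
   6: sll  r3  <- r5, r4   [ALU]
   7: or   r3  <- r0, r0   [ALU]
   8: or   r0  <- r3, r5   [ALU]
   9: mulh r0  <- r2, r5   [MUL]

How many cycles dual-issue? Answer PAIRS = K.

c0: i0 add  RAW r5
c1: i1+i2 beq or  dual
c2: i3 st  no-port MEM/MEM
c3: i4 ld  RAW r4
c4: i5 mulh  RAW r5
c5: i6 sll  WAW r3
c6: i7 or  RAW r3
c7: i8 or  WAW r0
c8: i9 mulh  tail

PAIRS = 1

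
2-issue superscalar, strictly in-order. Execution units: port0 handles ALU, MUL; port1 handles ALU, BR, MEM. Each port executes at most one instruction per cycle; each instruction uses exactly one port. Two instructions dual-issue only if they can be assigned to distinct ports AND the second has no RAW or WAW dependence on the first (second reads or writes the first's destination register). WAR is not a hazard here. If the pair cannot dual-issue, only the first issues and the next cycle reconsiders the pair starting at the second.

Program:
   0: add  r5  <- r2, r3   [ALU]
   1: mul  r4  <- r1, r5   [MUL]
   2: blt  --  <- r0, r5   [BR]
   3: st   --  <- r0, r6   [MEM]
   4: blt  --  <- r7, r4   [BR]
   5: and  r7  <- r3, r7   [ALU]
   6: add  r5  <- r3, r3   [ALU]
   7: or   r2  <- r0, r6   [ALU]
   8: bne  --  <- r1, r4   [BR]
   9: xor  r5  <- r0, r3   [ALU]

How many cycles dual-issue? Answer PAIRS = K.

t=0 i0:add ; RAW r5
t=1 i1/i2:mul;blt ; dual
t=2 i3:st ; no-port MEM/BR
t=3 i4/i5:blt;and ; dual
t=4 i6/i7:add;or ; dual
t=5 i8/i9:bne;xor ; dual

PAIRS = 4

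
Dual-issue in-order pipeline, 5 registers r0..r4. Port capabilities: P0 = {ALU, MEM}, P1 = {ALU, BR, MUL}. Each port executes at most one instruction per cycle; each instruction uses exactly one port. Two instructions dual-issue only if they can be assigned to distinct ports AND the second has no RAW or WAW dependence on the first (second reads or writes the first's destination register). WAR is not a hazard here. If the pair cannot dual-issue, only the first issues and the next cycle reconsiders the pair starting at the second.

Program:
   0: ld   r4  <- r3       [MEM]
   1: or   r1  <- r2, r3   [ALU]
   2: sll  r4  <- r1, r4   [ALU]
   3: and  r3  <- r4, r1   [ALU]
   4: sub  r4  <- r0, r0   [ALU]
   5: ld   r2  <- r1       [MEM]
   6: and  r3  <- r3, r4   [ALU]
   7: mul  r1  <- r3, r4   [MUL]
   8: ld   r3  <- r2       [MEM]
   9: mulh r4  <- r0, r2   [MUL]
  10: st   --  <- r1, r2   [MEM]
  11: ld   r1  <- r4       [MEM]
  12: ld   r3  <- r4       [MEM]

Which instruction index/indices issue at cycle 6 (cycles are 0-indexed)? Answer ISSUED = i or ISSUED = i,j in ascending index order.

ISSUED = 11

0. ld+or @i0,i1  | 2-wide
1. sll @i2  | RAW r4
2. and+sub @i3,i4  | 2-wide
3. ld+and @i5,i6  | 2-wide
4. mul+ld @i7,i8  | 2-wide
5. mulh+st @i9,i10  | 2-wide
6. ld @i11  | no-port MEM/MEM
7. ld @i12  | tail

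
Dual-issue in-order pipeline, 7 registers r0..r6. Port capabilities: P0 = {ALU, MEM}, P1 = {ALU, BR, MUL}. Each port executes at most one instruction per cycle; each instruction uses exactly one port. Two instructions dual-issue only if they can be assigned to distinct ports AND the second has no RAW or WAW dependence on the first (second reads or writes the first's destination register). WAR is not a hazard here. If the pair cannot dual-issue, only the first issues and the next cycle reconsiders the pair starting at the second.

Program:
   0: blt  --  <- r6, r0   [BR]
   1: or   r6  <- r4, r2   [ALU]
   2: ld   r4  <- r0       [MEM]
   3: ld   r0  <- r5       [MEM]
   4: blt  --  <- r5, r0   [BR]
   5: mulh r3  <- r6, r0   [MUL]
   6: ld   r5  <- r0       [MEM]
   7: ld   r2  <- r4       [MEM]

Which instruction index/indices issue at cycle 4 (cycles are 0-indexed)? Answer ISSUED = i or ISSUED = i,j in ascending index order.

ISSUED = 5,6

  cy0 -> i0,i1 (blt.BR/or.ALU) dual
  cy1 -> i2 (ld.MEM) no-port MEM/MEM
  cy2 -> i3 (ld.MEM) RAW r0
  cy3 -> i4 (blt.BR) no-port BR/MUL
  cy4 -> i5,i6 (mulh.MUL/ld.MEM) dual
  cy5 -> i7 (ld.MEM) tail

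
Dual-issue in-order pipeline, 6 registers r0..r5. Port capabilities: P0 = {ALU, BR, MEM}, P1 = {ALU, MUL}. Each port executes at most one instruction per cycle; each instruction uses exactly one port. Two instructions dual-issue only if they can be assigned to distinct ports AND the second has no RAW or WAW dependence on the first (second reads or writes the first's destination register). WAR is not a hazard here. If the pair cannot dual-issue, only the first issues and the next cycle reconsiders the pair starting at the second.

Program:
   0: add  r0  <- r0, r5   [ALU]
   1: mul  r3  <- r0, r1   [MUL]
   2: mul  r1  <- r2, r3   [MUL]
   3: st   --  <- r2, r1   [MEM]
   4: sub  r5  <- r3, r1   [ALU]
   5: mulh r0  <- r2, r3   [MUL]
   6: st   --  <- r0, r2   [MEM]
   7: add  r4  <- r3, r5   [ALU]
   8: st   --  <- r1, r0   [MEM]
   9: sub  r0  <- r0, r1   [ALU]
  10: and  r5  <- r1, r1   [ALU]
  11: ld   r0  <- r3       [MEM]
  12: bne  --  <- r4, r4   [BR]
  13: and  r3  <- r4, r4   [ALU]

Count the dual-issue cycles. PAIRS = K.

t=0 i0:add.ALU ; RAW r0
t=1 i1:mul.MUL ; no-port MUL/MUL
t=2 i2:mul.MUL ; RAW r1
t=3 i3,i4:st.MEM/sub.ALU ; dual
t=4 i5:mulh.MUL ; RAW r0
t=5 i6,i7:st.MEM/add.ALU ; dual
t=6 i8,i9:st.MEM/sub.ALU ; dual
t=7 i10,i11:and.ALU/ld.MEM ; dual
t=8 i12,i13:bne.BR/and.ALU ; dual

PAIRS = 5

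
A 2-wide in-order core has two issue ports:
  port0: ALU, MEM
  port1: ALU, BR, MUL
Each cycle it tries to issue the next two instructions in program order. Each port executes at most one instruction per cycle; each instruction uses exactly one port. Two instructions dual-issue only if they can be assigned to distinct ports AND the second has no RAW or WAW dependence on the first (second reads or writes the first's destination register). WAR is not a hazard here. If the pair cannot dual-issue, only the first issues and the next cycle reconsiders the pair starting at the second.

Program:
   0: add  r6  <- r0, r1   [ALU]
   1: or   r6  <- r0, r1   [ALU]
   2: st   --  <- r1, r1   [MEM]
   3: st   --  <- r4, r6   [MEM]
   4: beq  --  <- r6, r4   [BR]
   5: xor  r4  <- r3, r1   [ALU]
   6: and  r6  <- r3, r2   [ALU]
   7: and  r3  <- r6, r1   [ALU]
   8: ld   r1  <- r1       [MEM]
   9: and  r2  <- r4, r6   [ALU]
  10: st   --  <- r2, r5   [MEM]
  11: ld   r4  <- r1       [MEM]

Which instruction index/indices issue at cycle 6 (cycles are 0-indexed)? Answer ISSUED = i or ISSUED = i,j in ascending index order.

ISSUED = 10

0. add @i0  | WAW r6
1. or;st @i1&i2  | dual
2. st;beq @i3&i4  | dual
3. xor;and @i5&i6  | dual
4. and;ld @i7&i8  | dual
5. and @i9  | RAW r2
6. st @i10  | no-port MEM/MEM
7. ld @i11  | tail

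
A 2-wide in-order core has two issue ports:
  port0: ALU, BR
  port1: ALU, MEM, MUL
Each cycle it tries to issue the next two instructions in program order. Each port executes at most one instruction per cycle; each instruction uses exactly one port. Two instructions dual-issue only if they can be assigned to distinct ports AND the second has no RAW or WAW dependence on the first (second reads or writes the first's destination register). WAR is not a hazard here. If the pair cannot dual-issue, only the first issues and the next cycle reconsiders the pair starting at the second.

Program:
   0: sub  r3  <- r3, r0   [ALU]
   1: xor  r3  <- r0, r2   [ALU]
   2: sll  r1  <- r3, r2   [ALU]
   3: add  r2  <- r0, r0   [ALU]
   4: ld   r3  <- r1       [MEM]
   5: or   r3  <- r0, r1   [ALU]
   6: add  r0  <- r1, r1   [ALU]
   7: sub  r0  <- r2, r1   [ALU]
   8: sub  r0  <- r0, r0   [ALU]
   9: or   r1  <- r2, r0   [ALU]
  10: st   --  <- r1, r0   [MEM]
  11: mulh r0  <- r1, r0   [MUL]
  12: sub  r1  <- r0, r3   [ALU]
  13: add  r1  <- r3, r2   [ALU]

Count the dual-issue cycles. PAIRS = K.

PAIRS = 2

#0 head=0: sub.ALU i0 WAW r3
#1 head=1: xor.ALU i1 RAW r3
#2 head=2: sll.ALU+add.ALU i2,i3 pair
#3 head=4: ld.MEM i4 WAW r3
#4 head=5: or.ALU+add.ALU i5,i6 pair
#5 head=7: sub.ALU i7 RAW+WAW r0
#6 head=8: sub.ALU i8 RAW r0
#7 head=9: or.ALU i9 RAW r1
#8 head=10: st.MEM i10 no-port MEM/MUL
#9 head=11: mulh.MUL i11 RAW r0
#10 head=12: sub.ALU i12 WAW r1
#11 head=13: add.ALU i13 tail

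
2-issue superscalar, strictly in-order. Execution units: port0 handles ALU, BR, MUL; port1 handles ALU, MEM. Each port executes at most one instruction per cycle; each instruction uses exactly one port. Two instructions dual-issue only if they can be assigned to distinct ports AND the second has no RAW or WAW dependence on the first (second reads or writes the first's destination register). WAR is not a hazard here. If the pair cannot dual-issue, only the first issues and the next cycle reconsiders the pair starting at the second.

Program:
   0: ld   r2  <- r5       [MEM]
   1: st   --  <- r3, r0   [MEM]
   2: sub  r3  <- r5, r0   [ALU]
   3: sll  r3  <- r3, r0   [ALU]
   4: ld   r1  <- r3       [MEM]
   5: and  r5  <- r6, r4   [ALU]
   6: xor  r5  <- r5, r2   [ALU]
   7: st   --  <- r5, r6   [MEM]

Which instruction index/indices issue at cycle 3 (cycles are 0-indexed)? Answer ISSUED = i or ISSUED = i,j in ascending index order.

c0: i0 ld.MEM  no-port MEM/MEM
c1: i1&i2 st.MEM+sub.ALU  dual
c2: i3 sll.ALU  RAW r3
c3: i4&i5 ld.MEM+and.ALU  dual
c4: i6 xor.ALU  RAW r5
c5: i7 st.MEM  tail

ISSUED = 4,5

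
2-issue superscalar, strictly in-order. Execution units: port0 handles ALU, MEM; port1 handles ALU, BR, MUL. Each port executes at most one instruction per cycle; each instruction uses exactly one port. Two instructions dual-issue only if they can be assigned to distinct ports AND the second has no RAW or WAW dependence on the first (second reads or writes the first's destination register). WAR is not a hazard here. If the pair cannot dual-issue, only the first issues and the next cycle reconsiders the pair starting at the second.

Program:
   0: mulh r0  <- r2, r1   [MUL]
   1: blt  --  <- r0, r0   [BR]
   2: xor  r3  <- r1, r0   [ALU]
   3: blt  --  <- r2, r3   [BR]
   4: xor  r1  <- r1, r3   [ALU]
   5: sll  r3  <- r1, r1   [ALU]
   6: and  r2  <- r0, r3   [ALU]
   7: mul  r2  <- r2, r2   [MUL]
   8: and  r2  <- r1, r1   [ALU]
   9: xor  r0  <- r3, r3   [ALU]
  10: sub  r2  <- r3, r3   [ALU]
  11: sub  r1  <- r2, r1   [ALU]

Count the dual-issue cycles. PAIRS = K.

#0 head=0: mulh i0 no-port MUL/BR
#1 head=1: blt/xor i1/i2 pair
#2 head=3: blt/xor i3/i4 pair
#3 head=5: sll i5 RAW r3
#4 head=6: and i6 RAW+WAW r2
#5 head=7: mul i7 WAW r2
#6 head=8: and/xor i8/i9 pair
#7 head=10: sub i10 RAW r2
#8 head=11: sub i11 tail

PAIRS = 3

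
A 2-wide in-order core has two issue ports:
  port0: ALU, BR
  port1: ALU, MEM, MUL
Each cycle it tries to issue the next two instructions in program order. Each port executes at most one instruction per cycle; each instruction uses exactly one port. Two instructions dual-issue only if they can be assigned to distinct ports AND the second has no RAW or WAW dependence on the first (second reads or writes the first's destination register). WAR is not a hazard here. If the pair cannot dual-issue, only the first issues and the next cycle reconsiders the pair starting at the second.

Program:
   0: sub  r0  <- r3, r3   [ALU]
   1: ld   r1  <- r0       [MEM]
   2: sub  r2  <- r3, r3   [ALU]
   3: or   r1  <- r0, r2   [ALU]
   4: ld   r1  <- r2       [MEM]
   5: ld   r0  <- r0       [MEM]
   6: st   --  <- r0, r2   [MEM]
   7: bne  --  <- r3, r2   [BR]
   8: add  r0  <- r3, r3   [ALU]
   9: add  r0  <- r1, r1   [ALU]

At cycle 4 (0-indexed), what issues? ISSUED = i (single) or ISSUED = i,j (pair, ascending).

ISSUED = 5

0. sub @i0  | RAW r0
1. ld sub @i1,i2  | pair
2. or @i3  | WAW r1
3. ld @i4  | no-port MEM/MEM
4. ld @i5  | no-port MEM/MEM
5. st bne @i6,i7  | pair
6. add @i8  | WAW r0
7. add @i9  | tail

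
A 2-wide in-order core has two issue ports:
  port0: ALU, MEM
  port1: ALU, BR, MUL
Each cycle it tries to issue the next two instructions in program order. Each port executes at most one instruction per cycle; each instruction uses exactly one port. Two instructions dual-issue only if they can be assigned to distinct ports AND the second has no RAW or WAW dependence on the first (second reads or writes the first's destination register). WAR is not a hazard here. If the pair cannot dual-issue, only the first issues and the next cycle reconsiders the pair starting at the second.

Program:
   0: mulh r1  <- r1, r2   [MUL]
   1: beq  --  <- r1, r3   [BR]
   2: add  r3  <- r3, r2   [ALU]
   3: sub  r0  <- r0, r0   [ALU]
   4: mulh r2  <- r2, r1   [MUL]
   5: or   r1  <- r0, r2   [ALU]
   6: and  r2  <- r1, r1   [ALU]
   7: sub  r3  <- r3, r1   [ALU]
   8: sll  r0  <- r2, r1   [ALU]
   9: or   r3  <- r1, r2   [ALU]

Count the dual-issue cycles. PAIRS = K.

#0 head=0: mulh.MUL i0 no-port MUL/BR
#1 head=1: beq.BR add.ALU i1/i2 pair
#2 head=3: sub.ALU mulh.MUL i3/i4 pair
#3 head=5: or.ALU i5 RAW r1
#4 head=6: and.ALU sub.ALU i6/i7 pair
#5 head=8: sll.ALU or.ALU i8/i9 pair

PAIRS = 4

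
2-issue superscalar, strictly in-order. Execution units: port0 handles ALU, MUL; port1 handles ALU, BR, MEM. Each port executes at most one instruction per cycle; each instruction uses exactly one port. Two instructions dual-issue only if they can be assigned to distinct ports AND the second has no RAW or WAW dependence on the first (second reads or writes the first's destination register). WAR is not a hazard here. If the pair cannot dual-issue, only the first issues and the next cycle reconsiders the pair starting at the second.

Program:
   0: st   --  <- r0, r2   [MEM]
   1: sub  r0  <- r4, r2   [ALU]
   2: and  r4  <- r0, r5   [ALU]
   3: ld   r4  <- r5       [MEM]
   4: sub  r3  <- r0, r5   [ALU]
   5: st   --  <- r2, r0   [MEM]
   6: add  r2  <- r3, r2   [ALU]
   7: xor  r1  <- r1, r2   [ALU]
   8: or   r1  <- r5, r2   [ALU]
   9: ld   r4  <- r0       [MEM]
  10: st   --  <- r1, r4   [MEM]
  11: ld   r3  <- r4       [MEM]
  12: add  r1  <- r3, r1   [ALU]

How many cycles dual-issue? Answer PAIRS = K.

PAIRS = 4

  cy0 -> i0&i1 (st.MEM/sub.ALU) dual
  cy1 -> i2 (and.ALU) WAW r4
  cy2 -> i3&i4 (ld.MEM/sub.ALU) dual
  cy3 -> i5&i6 (st.MEM/add.ALU) dual
  cy4 -> i7 (xor.ALU) WAW r1
  cy5 -> i8&i9 (or.ALU/ld.MEM) dual
  cy6 -> i10 (st.MEM) no-port MEM/MEM
  cy7 -> i11 (ld.MEM) RAW r3
  cy8 -> i12 (add.ALU) tail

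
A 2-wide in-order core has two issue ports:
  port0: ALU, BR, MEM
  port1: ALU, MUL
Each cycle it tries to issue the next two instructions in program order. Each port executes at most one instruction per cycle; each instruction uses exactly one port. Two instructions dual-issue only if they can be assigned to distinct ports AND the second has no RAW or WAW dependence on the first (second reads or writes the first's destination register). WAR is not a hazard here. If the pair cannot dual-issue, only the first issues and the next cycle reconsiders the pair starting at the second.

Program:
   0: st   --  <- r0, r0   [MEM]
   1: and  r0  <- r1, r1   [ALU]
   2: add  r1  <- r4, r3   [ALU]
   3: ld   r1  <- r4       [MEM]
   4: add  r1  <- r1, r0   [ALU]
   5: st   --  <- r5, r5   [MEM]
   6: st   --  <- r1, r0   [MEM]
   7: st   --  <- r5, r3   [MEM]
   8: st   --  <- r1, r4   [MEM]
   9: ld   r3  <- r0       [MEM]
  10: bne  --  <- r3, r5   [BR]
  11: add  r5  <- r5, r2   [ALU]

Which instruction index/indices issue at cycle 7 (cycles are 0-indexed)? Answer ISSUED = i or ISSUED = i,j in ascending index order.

#0 head=0: st.MEM/and.ALU i0/i1 pair
#1 head=2: add.ALU i2 WAW r1
#2 head=3: ld.MEM i3 RAW+WAW r1
#3 head=4: add.ALU/st.MEM i4/i5 pair
#4 head=6: st.MEM i6 no-port MEM/MEM
#5 head=7: st.MEM i7 no-port MEM/MEM
#6 head=8: st.MEM i8 no-port MEM/MEM
#7 head=9: ld.MEM i9 no-port MEM/BR
#8 head=10: bne.BR/add.ALU i10/i11 pair

ISSUED = 9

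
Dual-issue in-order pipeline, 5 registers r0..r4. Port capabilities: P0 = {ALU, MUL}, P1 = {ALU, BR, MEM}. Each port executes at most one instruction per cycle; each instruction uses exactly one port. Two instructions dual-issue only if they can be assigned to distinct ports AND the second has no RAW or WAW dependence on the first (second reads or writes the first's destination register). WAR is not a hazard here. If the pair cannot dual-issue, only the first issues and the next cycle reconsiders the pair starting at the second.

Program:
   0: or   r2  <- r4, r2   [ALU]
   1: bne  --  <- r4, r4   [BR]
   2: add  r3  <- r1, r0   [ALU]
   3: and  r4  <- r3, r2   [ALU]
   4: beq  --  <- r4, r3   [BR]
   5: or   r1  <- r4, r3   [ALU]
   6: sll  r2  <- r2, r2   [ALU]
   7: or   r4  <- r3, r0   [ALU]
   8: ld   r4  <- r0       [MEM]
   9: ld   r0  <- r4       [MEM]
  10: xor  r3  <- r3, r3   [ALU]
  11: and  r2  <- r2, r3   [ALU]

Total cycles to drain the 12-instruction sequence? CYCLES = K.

[0] i0,i1  or.ALU/bne.BR  -- dual
[1] i2  add.ALU  -- RAW r3
[2] i3  and.ALU  -- RAW r4
[3] i4,i5  beq.BR/or.ALU  -- dual
[4] i6,i7  sll.ALU/or.ALU  -- dual
[5] i8  ld.MEM  -- no-port MEM/MEM
[6] i9,i10  ld.MEM/xor.ALU  -- dual
[7] i11  and.ALU  -- tail

CYCLES = 8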